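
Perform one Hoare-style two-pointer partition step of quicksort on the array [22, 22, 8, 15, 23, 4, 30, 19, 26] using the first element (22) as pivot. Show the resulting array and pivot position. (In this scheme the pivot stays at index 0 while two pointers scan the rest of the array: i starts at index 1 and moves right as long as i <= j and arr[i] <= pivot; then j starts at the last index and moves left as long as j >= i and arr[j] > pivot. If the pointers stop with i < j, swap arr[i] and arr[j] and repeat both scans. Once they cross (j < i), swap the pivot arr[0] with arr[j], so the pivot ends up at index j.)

Hoare-style two-pointer partition with pivot = 22:

Initial array: [22, 22, 8, 15, 23, 4, 30, 19, 26]

Pointers start at i = 1, j = 8.
i stops at index 4 (arr[4]=23 > 22), j stops at index 7 (arr[7]=19 <= 22): swap arr[4] and arr[7], array becomes [22, 22, 8, 15, 19, 4, 30, 23, 26]
i ends at 6, j ends at 5: the pointers have crossed (j < i), so scanning stops.

Swap pivot arr[0] with arr[5] to place pivot at position 5: [4, 22, 8, 15, 19, 22, 30, 23, 26]
Pivot position: 5

After partitioning with pivot 22, the array becomes [4, 22, 8, 15, 19, 22, 30, 23, 26]. The pivot is placed at index 5. All elements to the left of the pivot are <= 22, and all elements to the right are > 22.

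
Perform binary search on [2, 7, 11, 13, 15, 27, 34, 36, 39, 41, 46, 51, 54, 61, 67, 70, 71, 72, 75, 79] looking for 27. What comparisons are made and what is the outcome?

Binary search for 27 in [2, 7, 11, 13, 15, 27, 34, 36, 39, 41, 46, 51, 54, 61, 67, 70, 71, 72, 75, 79]:

lo=0, hi=19, mid=9, arr[mid]=41 -> 41 > 27, search left half
lo=0, hi=8, mid=4, arr[mid]=15 -> 15 < 27, search right half
lo=5, hi=8, mid=6, arr[mid]=34 -> 34 > 27, search left half
lo=5, hi=5, mid=5, arr[mid]=27 -> Found target at index 5!

Binary search finds 27 at index 5 after 4 comparisons. The search repeatedly halves the search space by comparing with the middle element.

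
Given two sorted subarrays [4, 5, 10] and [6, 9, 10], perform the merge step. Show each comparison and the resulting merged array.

Merging process:

Compare 4 vs 6: take 4 from left. Merged: [4]
Compare 5 vs 6: take 5 from left. Merged: [4, 5]
Compare 10 vs 6: take 6 from right. Merged: [4, 5, 6]
Compare 10 vs 9: take 9 from right. Merged: [4, 5, 6, 9]
Compare 10 vs 10: take 10 from left. Merged: [4, 5, 6, 9, 10]
Append remaining from right: [10]. Merged: [4, 5, 6, 9, 10, 10]

Final merged array: [4, 5, 6, 9, 10, 10]
Total comparisons: 5

The merged array is [4, 5, 6, 9, 10, 10], requiring 5 comparisons. The merge step runs in O(n) time where n is the total number of elements.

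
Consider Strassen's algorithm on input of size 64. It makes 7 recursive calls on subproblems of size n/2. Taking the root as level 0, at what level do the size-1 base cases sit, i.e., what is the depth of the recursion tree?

For divide and conquer with division factor 2:

Problem sizes at each level:
Level 0: 64
Level 1: 32
Level 2: 16
Level 3: 8
Level 4: 4
Level 5: 2
Level 6: 1

The root is level 0 and the size-1 base case is level 6 (the tree spans levels 0 through 6, i.e. 7 levels counting the root), so the depth is the number of divisions: log_2(64) = 6

The recursion tree depth is log_2(64) = 6. At each level, the problem size is divided by 2, so it takes 6 divisions to reduce to a base case of size 1. The algorithm makes 7 recursive calls at each level.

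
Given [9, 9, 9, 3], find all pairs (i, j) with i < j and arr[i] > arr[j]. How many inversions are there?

Finding inversions in [9, 9, 9, 3]:

(0, 3): arr[0]=9 > arr[3]=3
(1, 3): arr[1]=9 > arr[3]=3
(2, 3): arr[2]=9 > arr[3]=3

Total inversions: 3

The array has 3 inversion(s): (0,3), (1,3), (2,3). Each pair (i,j) satisfies i < j and arr[i] > arr[j].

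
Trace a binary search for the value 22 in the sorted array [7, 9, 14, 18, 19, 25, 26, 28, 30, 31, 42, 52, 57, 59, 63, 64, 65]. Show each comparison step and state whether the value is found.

Binary search for 22 in [7, 9, 14, 18, 19, 25, 26, 28, 30, 31, 42, 52, 57, 59, 63, 64, 65]:

lo=0, hi=16, mid=8, arr[mid]=30 -> 30 > 22, search left half
lo=0, hi=7, mid=3, arr[mid]=18 -> 18 < 22, search right half
lo=4, hi=7, mid=5, arr[mid]=25 -> 25 > 22, search left half
lo=4, hi=4, mid=4, arr[mid]=19 -> 19 < 22, search right half
lo=5 > hi=4, target 22 not found

Binary search determines that 22 is not in the array after 4 comparisons. The search space was exhausted without finding the target.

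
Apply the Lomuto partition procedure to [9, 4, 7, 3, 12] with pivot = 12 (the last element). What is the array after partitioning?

Lomuto partition with pivot = 12:

Initial array: [9, 4, 7, 3, 12]

arr[0]=9 <= 12: swap with position 0, array becomes [9, 4, 7, 3, 12]
arr[1]=4 <= 12: swap with position 1, array becomes [9, 4, 7, 3, 12]
arr[2]=7 <= 12: swap with position 2, array becomes [9, 4, 7, 3, 12]
arr[3]=3 <= 12: swap with position 3, array becomes [9, 4, 7, 3, 12]

Place pivot at position 4: [9, 4, 7, 3, 12]
Pivot position: 4

After partitioning with pivot 12, the array becomes [9, 4, 7, 3, 12]. The pivot is placed at index 4. All elements to the left of the pivot are <= 12, and all elements to the right are > 12.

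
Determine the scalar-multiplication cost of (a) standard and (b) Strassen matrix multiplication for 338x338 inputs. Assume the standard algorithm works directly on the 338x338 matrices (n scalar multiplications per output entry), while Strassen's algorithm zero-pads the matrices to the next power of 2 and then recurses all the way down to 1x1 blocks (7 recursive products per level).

Matrix multiplication for 338x338 matrices:

Strassen's algorithm requires power-of-2 dimensions. Pad 338x338 to 512x512 (next power of 2).

Standard algorithm: 338^3 = 38614472 multiplications
Strassen's algorithm: 7^(log2(512)) = 7^9 = 40353607 multiplications
Difference: 38614472 - 40353607 = -1739135 (Strassen uses MORE here due to padding overhead — for small or just-over-power-of-2 n, padding can outweigh the per-level savings)

Standard: 38614472 multiplications (338^3). Strassen: 40353607 multiplications (7^9, after padding to 512x512). Strassen reduces 8 recursive multiplications to 7 at each level.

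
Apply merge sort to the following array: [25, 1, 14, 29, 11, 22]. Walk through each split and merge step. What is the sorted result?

Merge sort trace:

Split: [25, 1, 14, 29, 11, 22] -> [25, 1, 14] and [29, 11, 22]
  Split: [25, 1, 14] -> [25] and [1, 14]
    Split: [1, 14] -> [1] and [14]
    Merge: [1] + [14] -> [1, 14]
  Merge: [25] + [1, 14] -> [1, 14, 25]
  Split: [29, 11, 22] -> [29] and [11, 22]
    Split: [11, 22] -> [11] and [22]
    Merge: [11] + [22] -> [11, 22]
  Merge: [29] + [11, 22] -> [11, 22, 29]
Merge: [1, 14, 25] + [11, 22, 29] -> [1, 11, 14, 22, 25, 29]

Final sorted array: [1, 11, 14, 22, 25, 29]

The merge sort proceeds by recursively splitting the array and merging sorted halves.
After all merges, the sorted array is [1, 11, 14, 22, 25, 29].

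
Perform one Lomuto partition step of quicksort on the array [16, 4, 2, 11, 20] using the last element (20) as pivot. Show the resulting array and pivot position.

Lomuto partition with pivot = 20:

Initial array: [16, 4, 2, 11, 20]

arr[0]=16 <= 20: swap with position 0, array becomes [16, 4, 2, 11, 20]
arr[1]=4 <= 20: swap with position 1, array becomes [16, 4, 2, 11, 20]
arr[2]=2 <= 20: swap with position 2, array becomes [16, 4, 2, 11, 20]
arr[3]=11 <= 20: swap with position 3, array becomes [16, 4, 2, 11, 20]

Place pivot at position 4: [16, 4, 2, 11, 20]
Pivot position: 4

After partitioning with pivot 20, the array becomes [16, 4, 2, 11, 20]. The pivot is placed at index 4. All elements to the left of the pivot are <= 20, and all elements to the right are > 20.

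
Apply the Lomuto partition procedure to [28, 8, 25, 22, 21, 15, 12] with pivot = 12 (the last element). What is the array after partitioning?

Lomuto partition with pivot = 12:

Initial array: [28, 8, 25, 22, 21, 15, 12]

arr[0]=28 > 12: no swap
arr[1]=8 <= 12: swap with position 0, array becomes [8, 28, 25, 22, 21, 15, 12]
arr[2]=25 > 12: no swap
arr[3]=22 > 12: no swap
arr[4]=21 > 12: no swap
arr[5]=15 > 12: no swap

Place pivot at position 1: [8, 12, 25, 22, 21, 15, 28]
Pivot position: 1

After partitioning with pivot 12, the array becomes [8, 12, 25, 22, 21, 15, 28]. The pivot is placed at index 1. All elements to the left of the pivot are <= 12, and all elements to the right are > 12.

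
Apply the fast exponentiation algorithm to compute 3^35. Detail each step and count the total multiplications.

Computing 3^35 by squaring (build up from 3^1; each line after the first costs one multiplication):

3^1 = 3
3^2 = (3^1)^2 = 3^2 = 9
3^4 = (3^2)^2 = 9^2 = 81
3^8 = (3^4)^2 = 81^2 = 6561
3^16 = (3^8)^2 = 6561^2 = 43046721
3^17 = 3 * 3^16 = 3 * 43046721 = 129140163
3^34 = (3^17)^2 = 129140163^2 = 16677181699666569
3^35 = 3 * 3^34 = 3 * 16677181699666569 = 50031545098999707

Result: 50031545098999707
Multiplications needed: 7 (7 lines after 3^1)

3^35 = 50031545098999707. Using exponentiation by squaring, this requires 7 multiplications. The key idea: if the exponent is even, square the half-power; if odd, multiply by the base once.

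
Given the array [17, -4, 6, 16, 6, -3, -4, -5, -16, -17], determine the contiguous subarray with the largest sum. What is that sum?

Using Kadane's algorithm on [17, -4, 6, 16, 6, -3, -4, -5, -16, -17]:

Scanning through the array:
Position 1 (value -4): max_ending_here = 13, max_so_far = 17
Position 2 (value 6): max_ending_here = 19, max_so_far = 19
Position 3 (value 16): max_ending_here = 35, max_so_far = 35
Position 4 (value 6): max_ending_here = 41, max_so_far = 41
Position 5 (value -3): max_ending_here = 38, max_so_far = 41
Position 6 (value -4): max_ending_here = 34, max_so_far = 41
Position 7 (value -5): max_ending_here = 29, max_so_far = 41
Position 8 (value -16): max_ending_here = 13, max_so_far = 41
Position 9 (value -17): max_ending_here = -4, max_so_far = 41

Maximum subarray: [17, -4, 6, 16, 6]
Maximum sum: 41

The maximum subarray is [17, -4, 6, 16, 6] with sum 41. This subarray runs from index 0 to index 4.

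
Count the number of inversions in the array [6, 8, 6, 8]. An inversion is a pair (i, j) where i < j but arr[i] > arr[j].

Finding inversions in [6, 8, 6, 8]:

(1, 2): arr[1]=8 > arr[2]=6

Total inversions: 1

The array has 1 inversion(s): (1,2). Each pair (i,j) satisfies i < j and arr[i] > arr[j].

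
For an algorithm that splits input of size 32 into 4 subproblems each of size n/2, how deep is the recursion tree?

For divide and conquer with division factor 2:

Problem sizes at each level:
Level 0: 32
Level 1: 16
Level 2: 8
Level 3: 4
Level 4: 2
Level 5: 1

The root is level 0 and the size-1 base case is level 5 (the tree spans levels 0 through 5, i.e. 6 levels counting the root), so the depth is the number of divisions: log_2(32) = 5

The recursion tree depth is log_2(32) = 5. At each level, the problem size is divided by 2, so it takes 5 divisions to reduce to a base case of size 1. The algorithm makes 4 recursive calls at each level.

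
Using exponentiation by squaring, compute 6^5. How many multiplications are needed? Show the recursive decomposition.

Computing 6^5 by squaring (build up from 6^1; each line after the first costs one multiplication):

6^1 = 6
6^2 = (6^1)^2 = 6^2 = 36
6^4 = (6^2)^2 = 36^2 = 1296
6^5 = 6 * 6^4 = 6 * 1296 = 7776

Result: 7776
Multiplications needed: 3 (3 lines after 6^1)

6^5 = 7776. Using exponentiation by squaring, this requires 3 multiplications. The key idea: if the exponent is even, square the half-power; if odd, multiply by the base once.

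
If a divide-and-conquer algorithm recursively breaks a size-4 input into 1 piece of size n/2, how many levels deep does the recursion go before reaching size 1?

For divide and conquer with division factor 2:

Problem sizes at each level:
Level 0: 4
Level 1: 2
Level 2: 1

The root is level 0 and the size-1 base case is level 2 (the tree spans levels 0 through 2, i.e. 3 levels counting the root), so the depth is the number of divisions: log_2(4) = 2

The recursion tree depth is log_2(4) = 2. At each level, the problem size is divided by 2, so it takes 2 divisions to reduce to a base case of size 1. The algorithm makes 1 recursive call at each level.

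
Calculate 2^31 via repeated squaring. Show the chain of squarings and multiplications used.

Computing 2^31 by squaring (build up from 2^1; each line after the first costs one multiplication):

2^1 = 2
2^2 = (2^1)^2 = 2^2 = 4
2^3 = 2 * 2^2 = 2 * 4 = 8
2^6 = (2^3)^2 = 8^2 = 64
2^7 = 2 * 2^6 = 2 * 64 = 128
2^14 = (2^7)^2 = 128^2 = 16384
2^15 = 2 * 2^14 = 2 * 16384 = 32768
2^30 = (2^15)^2 = 32768^2 = 1073741824
2^31 = 2 * 2^30 = 2 * 1073741824 = 2147483648

Result: 2147483648
Multiplications needed: 8 (8 lines after 2^1)

2^31 = 2147483648. Using exponentiation by squaring, this requires 8 multiplications. The key idea: if the exponent is even, square the half-power; if odd, multiply by the base once.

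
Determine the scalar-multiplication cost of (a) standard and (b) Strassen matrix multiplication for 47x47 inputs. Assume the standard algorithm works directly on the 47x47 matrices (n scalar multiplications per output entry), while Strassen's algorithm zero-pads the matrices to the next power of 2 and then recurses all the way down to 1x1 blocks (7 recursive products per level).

Matrix multiplication for 47x47 matrices:

Strassen's algorithm requires power-of-2 dimensions. Pad 47x47 to 64x64 (next power of 2).

Standard algorithm: 47^3 = 103823 multiplications
Strassen's algorithm: 7^(log2(64)) = 7^6 = 117649 multiplications
Difference: 103823 - 117649 = -13826 (Strassen uses MORE here due to padding overhead — for small or just-over-power-of-2 n, padding can outweigh the per-level savings)

Standard: 103823 multiplications (47^3). Strassen: 117649 multiplications (7^6, after padding to 64x64). Strassen reduces 8 recursive multiplications to 7 at each level.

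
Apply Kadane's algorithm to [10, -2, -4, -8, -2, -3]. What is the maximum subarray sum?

Using Kadane's algorithm on [10, -2, -4, -8, -2, -3]:

Scanning through the array:
Position 1 (value -2): max_ending_here = 8, max_so_far = 10
Position 2 (value -4): max_ending_here = 4, max_so_far = 10
Position 3 (value -8): max_ending_here = -4, max_so_far = 10
Position 4 (value -2): max_ending_here = -2, max_so_far = 10
Position 5 (value -3): max_ending_here = -3, max_so_far = 10

Maximum subarray: [10]
Maximum sum: 10

The maximum subarray is [10] with sum 10. This subarray runs from index 0 to index 0.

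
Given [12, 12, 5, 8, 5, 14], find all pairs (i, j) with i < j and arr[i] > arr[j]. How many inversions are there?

Finding inversions in [12, 12, 5, 8, 5, 14]:

(0, 2): arr[0]=12 > arr[2]=5
(0, 3): arr[0]=12 > arr[3]=8
(0, 4): arr[0]=12 > arr[4]=5
(1, 2): arr[1]=12 > arr[2]=5
(1, 3): arr[1]=12 > arr[3]=8
(1, 4): arr[1]=12 > arr[4]=5
(3, 4): arr[3]=8 > arr[4]=5

Total inversions: 7

The array has 7 inversion(s): (0,2), (0,3), (0,4), (1,2), (1,3), (1,4), (3,4). Each pair (i,j) satisfies i < j and arr[i] > arr[j].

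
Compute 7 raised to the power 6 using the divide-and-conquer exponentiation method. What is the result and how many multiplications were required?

Computing 7^6 by squaring (build up from 7^1; each line after the first costs one multiplication):

7^1 = 7
7^2 = (7^1)^2 = 7^2 = 49
7^3 = 7 * 7^2 = 7 * 49 = 343
7^6 = (7^3)^2 = 343^2 = 117649

Result: 117649
Multiplications needed: 3 (3 lines after 7^1)

7^6 = 117649. Using exponentiation by squaring, this requires 3 multiplications. The key idea: if the exponent is even, square the half-power; if odd, multiply by the base once.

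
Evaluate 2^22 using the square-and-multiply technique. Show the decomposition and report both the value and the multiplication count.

Computing 2^22 by squaring (build up from 2^1; each line after the first costs one multiplication):

2^1 = 2
2^2 = (2^1)^2 = 2^2 = 4
2^4 = (2^2)^2 = 4^2 = 16
2^5 = 2 * 2^4 = 2 * 16 = 32
2^10 = (2^5)^2 = 32^2 = 1024
2^11 = 2 * 2^10 = 2 * 1024 = 2048
2^22 = (2^11)^2 = 2048^2 = 4194304

Result: 4194304
Multiplications needed: 6 (6 lines after 2^1)

2^22 = 4194304. Using exponentiation by squaring, this requires 6 multiplications. The key idea: if the exponent is even, square the half-power; if odd, multiply by the base once.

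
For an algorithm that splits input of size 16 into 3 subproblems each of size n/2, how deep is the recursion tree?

For divide and conquer with division factor 2:

Problem sizes at each level:
Level 0: 16
Level 1: 8
Level 2: 4
Level 3: 2
Level 4: 1

The root is level 0 and the size-1 base case is level 4 (the tree spans levels 0 through 4, i.e. 5 levels counting the root), so the depth is the number of divisions: log_2(16) = 4

The recursion tree depth is log_2(16) = 4. At each level, the problem size is divided by 2, so it takes 4 divisions to reduce to a base case of size 1. The algorithm makes 3 recursive calls at each level.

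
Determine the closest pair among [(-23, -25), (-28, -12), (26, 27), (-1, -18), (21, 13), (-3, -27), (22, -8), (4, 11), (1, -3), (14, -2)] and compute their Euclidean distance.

Computing all pairwise distances among 10 points:

d((-23, -25), (-28, -12)) = 13.9284
d((-23, -25), (26, 27)) = 71.4493
d((-23, -25), (-1, -18)) = 23.0868
d((-23, -25), (21, 13)) = 58.1378
d((-23, -25), (-3, -27)) = 20.0998
d((-23, -25), (22, -8)) = 48.1041
d((-23, -25), (4, 11)) = 45.0
d((-23, -25), (1, -3)) = 32.5576
d((-23, -25), (14, -2)) = 43.566
d((-28, -12), (26, 27)) = 66.6108
d((-28, -12), (-1, -18)) = 27.6586
d((-28, -12), (21, 13)) = 55.0091
d((-28, -12), (-3, -27)) = 29.1548
d((-28, -12), (22, -8)) = 50.1597
d((-28, -12), (4, 11)) = 39.4081
d((-28, -12), (1, -3)) = 30.3645
d((-28, -12), (14, -2)) = 43.1741
d((26, 27), (-1, -18)) = 52.4786
d((26, 27), (21, 13)) = 14.8661
d((26, 27), (-3, -27)) = 61.2944
d((26, 27), (22, -8)) = 35.2278
d((26, 27), (4, 11)) = 27.2029
d((26, 27), (1, -3)) = 39.0512
d((26, 27), (14, -2)) = 31.3847
d((-1, -18), (21, 13)) = 38.0132
d((-1, -18), (-3, -27)) = 9.2195 <-- minimum
d((-1, -18), (22, -8)) = 25.0799
d((-1, -18), (4, 11)) = 29.4279
d((-1, -18), (1, -3)) = 15.1327
d((-1, -18), (14, -2)) = 21.9317
d((21, 13), (-3, -27)) = 46.6476
d((21, 13), (22, -8)) = 21.0238
d((21, 13), (4, 11)) = 17.1172
d((21, 13), (1, -3)) = 25.6125
d((21, 13), (14, -2)) = 16.5529
d((-3, -27), (22, -8)) = 31.4006
d((-3, -27), (4, 11)) = 38.6394
d((-3, -27), (1, -3)) = 24.3311
d((-3, -27), (14, -2)) = 30.2324
d((22, -8), (4, 11)) = 26.1725
d((22, -8), (1, -3)) = 21.587
d((22, -8), (14, -2)) = 10.0
d((4, 11), (1, -3)) = 14.3178
d((4, 11), (14, -2)) = 16.4012
d((1, -3), (14, -2)) = 13.0384

Closest pair: (-1, -18) and (-3, -27) with distance 9.2195

The closest pair is (-1, -18) and (-3, -27) with Euclidean distance 9.2195. For 10 points, brute-force pairwise comparison is shown above. For large n, the divide-and-conquer algorithm (sort by x, recurse on halves, check the dividing strip) achieves O(n log n).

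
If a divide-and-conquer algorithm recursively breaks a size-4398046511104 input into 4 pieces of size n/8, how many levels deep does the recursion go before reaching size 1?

For divide and conquer with division factor 8:

Problem sizes at each level:
Level 0: 4398046511104
Level 1: 549755813888
Level 2: 68719476736
Level 3: 8589934592
Level 4: 1073741824
Level 5: 134217728
Level 6: 16777216
Level 7: 2097152
Level 8: 262144
Level 9: 32768
Level 10: 4096
Level 11: 512
Level 12: 64
Level 13: 8
Level 14: 1

The root is level 0 and the size-1 base case is level 14 (the tree spans levels 0 through 14, i.e. 15 levels counting the root), so the depth is the number of divisions: log_8(4398046511104) = 14

The recursion tree depth is log_8(4398046511104) = 14. At each level, the problem size is divided by 8, so it takes 14 divisions to reduce to a base case of size 1. The algorithm makes 4 recursive calls at each level.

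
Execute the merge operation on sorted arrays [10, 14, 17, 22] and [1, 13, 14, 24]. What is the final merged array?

Merging process:

Compare 10 vs 1: take 1 from right. Merged: [1]
Compare 10 vs 13: take 10 from left. Merged: [1, 10]
Compare 14 vs 13: take 13 from right. Merged: [1, 10, 13]
Compare 14 vs 14: take 14 from left. Merged: [1, 10, 13, 14]
Compare 17 vs 14: take 14 from right. Merged: [1, 10, 13, 14, 14]
Compare 17 vs 24: take 17 from left. Merged: [1, 10, 13, 14, 14, 17]
Compare 22 vs 24: take 22 from left. Merged: [1, 10, 13, 14, 14, 17, 22]
Append remaining from right: [24]. Merged: [1, 10, 13, 14, 14, 17, 22, 24]

Final merged array: [1, 10, 13, 14, 14, 17, 22, 24]
Total comparisons: 7

The merged array is [1, 10, 13, 14, 14, 17, 22, 24], requiring 7 comparisons. The merge step runs in O(n) time where n is the total number of elements.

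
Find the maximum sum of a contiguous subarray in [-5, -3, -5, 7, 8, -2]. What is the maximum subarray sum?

Using Kadane's algorithm on [-5, -3, -5, 7, 8, -2]:

Scanning through the array:
Position 1 (value -3): max_ending_here = -3, max_so_far = -3
Position 2 (value -5): max_ending_here = -5, max_so_far = -3
Position 3 (value 7): max_ending_here = 7, max_so_far = 7
Position 4 (value 8): max_ending_here = 15, max_so_far = 15
Position 5 (value -2): max_ending_here = 13, max_so_far = 15

Maximum subarray: [7, 8]
Maximum sum: 15

The maximum subarray is [7, 8] with sum 15. This subarray runs from index 3 to index 4.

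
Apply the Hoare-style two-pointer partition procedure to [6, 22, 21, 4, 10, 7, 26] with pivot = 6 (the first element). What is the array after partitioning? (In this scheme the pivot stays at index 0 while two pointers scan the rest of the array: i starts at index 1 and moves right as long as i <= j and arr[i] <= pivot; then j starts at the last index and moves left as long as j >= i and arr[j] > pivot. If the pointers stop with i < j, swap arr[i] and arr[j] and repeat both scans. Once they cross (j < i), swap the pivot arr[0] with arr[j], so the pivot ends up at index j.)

Hoare-style two-pointer partition with pivot = 6:

Initial array: [6, 22, 21, 4, 10, 7, 26]

Pointers start at i = 1, j = 6.
i stops at index 1 (arr[1]=22 > 6), j stops at index 3 (arr[3]=4 <= 6): swap arr[1] and arr[3], array becomes [6, 4, 21, 22, 10, 7, 26]
i ends at 2, j ends at 1: the pointers have crossed (j < i), so scanning stops.

Swap pivot arr[0] with arr[1] to place pivot at position 1: [4, 6, 21, 22, 10, 7, 26]
Pivot position: 1

After partitioning with pivot 6, the array becomes [4, 6, 21, 22, 10, 7, 26]. The pivot is placed at index 1. All elements to the left of the pivot are <= 6, and all elements to the right are > 6.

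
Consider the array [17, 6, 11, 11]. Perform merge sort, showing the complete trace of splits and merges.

Merge sort trace:

Split: [17, 6, 11, 11] -> [17, 6] and [11, 11]
  Split: [17, 6] -> [17] and [6]
  Merge: [17] + [6] -> [6, 17]
  Split: [11, 11] -> [11] and [11]
  Merge: [11] + [11] -> [11, 11]
Merge: [6, 17] + [11, 11] -> [6, 11, 11, 17]

Final sorted array: [6, 11, 11, 17]

The merge sort proceeds by recursively splitting the array and merging sorted halves.
After all merges, the sorted array is [6, 11, 11, 17].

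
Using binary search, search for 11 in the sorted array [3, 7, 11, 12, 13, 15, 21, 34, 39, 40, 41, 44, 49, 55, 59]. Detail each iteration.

Binary search for 11 in [3, 7, 11, 12, 13, 15, 21, 34, 39, 40, 41, 44, 49, 55, 59]:

lo=0, hi=14, mid=7, arr[mid]=34 -> 34 > 11, search left half
lo=0, hi=6, mid=3, arr[mid]=12 -> 12 > 11, search left half
lo=0, hi=2, mid=1, arr[mid]=7 -> 7 < 11, search right half
lo=2, hi=2, mid=2, arr[mid]=11 -> Found target at index 2!

Binary search finds 11 at index 2 after 4 comparisons. The search repeatedly halves the search space by comparing with the middle element.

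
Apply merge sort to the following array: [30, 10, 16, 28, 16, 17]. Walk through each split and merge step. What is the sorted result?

Merge sort trace:

Split: [30, 10, 16, 28, 16, 17] -> [30, 10, 16] and [28, 16, 17]
  Split: [30, 10, 16] -> [30] and [10, 16]
    Split: [10, 16] -> [10] and [16]
    Merge: [10] + [16] -> [10, 16]
  Merge: [30] + [10, 16] -> [10, 16, 30]
  Split: [28, 16, 17] -> [28] and [16, 17]
    Split: [16, 17] -> [16] and [17]
    Merge: [16] + [17] -> [16, 17]
  Merge: [28] + [16, 17] -> [16, 17, 28]
Merge: [10, 16, 30] + [16, 17, 28] -> [10, 16, 16, 17, 28, 30]

Final sorted array: [10, 16, 16, 17, 28, 30]

The merge sort proceeds by recursively splitting the array and merging sorted halves.
After all merges, the sorted array is [10, 16, 16, 17, 28, 30].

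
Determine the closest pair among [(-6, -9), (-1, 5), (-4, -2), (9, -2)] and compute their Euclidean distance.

Computing all pairwise distances among 4 points:

d((-6, -9), (-1, 5)) = 14.8661
d((-6, -9), (-4, -2)) = 7.2801 <-- minimum
d((-6, -9), (9, -2)) = 16.5529
d((-1, 5), (-4, -2)) = 7.6158
d((-1, 5), (9, -2)) = 12.2066
d((-4, -2), (9, -2)) = 13.0

Closest pair: (-6, -9) and (-4, -2) with distance 7.2801

The closest pair is (-6, -9) and (-4, -2) with Euclidean distance 7.2801. For 4 points, brute-force pairwise comparison is shown above. For large n, the divide-and-conquer algorithm (sort by x, recurse on halves, check the dividing strip) achieves O(n log n).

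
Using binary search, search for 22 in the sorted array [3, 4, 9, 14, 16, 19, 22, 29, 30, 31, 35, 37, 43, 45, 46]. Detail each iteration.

Binary search for 22 in [3, 4, 9, 14, 16, 19, 22, 29, 30, 31, 35, 37, 43, 45, 46]:

lo=0, hi=14, mid=7, arr[mid]=29 -> 29 > 22, search left half
lo=0, hi=6, mid=3, arr[mid]=14 -> 14 < 22, search right half
lo=4, hi=6, mid=5, arr[mid]=19 -> 19 < 22, search right half
lo=6, hi=6, mid=6, arr[mid]=22 -> Found target at index 6!

Binary search finds 22 at index 6 after 4 comparisons. The search repeatedly halves the search space by comparing with the middle element.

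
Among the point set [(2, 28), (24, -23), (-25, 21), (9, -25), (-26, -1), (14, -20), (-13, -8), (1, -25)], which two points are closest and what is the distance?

Computing all pairwise distances among 8 points:

d((2, 28), (24, -23)) = 55.5428
d((2, 28), (-25, 21)) = 27.8927
d((2, 28), (9, -25)) = 53.4603
d((2, 28), (-26, -1)) = 40.3113
d((2, 28), (14, -20)) = 49.4773
d((2, 28), (-13, -8)) = 39.0
d((2, 28), (1, -25)) = 53.0094
d((24, -23), (-25, 21)) = 65.8559
d((24, -23), (9, -25)) = 15.1327
d((24, -23), (-26, -1)) = 54.626
d((24, -23), (14, -20)) = 10.4403
d((24, -23), (-13, -8)) = 39.9249
d((24, -23), (1, -25)) = 23.0868
d((-25, 21), (9, -25)) = 57.2014
d((-25, 21), (-26, -1)) = 22.0227
d((-25, 21), (14, -20)) = 56.5862
d((-25, 21), (-13, -8)) = 31.3847
d((-25, 21), (1, -25)) = 52.8394
d((9, -25), (-26, -1)) = 42.4382
d((9, -25), (14, -20)) = 7.0711 <-- minimum
d((9, -25), (-13, -8)) = 27.8029
d((9, -25), (1, -25)) = 8.0
d((-26, -1), (14, -20)) = 44.2832
d((-26, -1), (-13, -8)) = 14.7648
d((-26, -1), (1, -25)) = 36.1248
d((14, -20), (-13, -8)) = 29.5466
d((14, -20), (1, -25)) = 13.9284
d((-13, -8), (1, -25)) = 22.0227

Closest pair: (9, -25) and (14, -20) with distance 7.0711

The closest pair is (9, -25) and (14, -20) with Euclidean distance 7.0711. For 8 points, brute-force pairwise comparison is shown above. For large n, the divide-and-conquer algorithm (sort by x, recurse on halves, check the dividing strip) achieves O(n log n).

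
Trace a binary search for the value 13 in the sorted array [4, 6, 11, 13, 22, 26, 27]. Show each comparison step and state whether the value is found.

Binary search for 13 in [4, 6, 11, 13, 22, 26, 27]:

lo=0, hi=6, mid=3, arr[mid]=13 -> Found target at index 3!

Binary search finds 13 at index 3 after 1 comparisons. The search repeatedly halves the search space by comparing with the middle element.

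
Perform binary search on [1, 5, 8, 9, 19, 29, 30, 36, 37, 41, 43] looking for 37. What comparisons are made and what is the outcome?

Binary search for 37 in [1, 5, 8, 9, 19, 29, 30, 36, 37, 41, 43]:

lo=0, hi=10, mid=5, arr[mid]=29 -> 29 < 37, search right half
lo=6, hi=10, mid=8, arr[mid]=37 -> Found target at index 8!

Binary search finds 37 at index 8 after 2 comparisons. The search repeatedly halves the search space by comparing with the middle element.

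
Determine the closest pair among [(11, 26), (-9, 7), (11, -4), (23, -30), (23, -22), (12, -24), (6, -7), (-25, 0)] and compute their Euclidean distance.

Computing all pairwise distances among 8 points:

d((11, 26), (-9, 7)) = 27.5862
d((11, 26), (11, -4)) = 30.0
d((11, 26), (23, -30)) = 57.2713
d((11, 26), (23, -22)) = 49.4773
d((11, 26), (12, -24)) = 50.01
d((11, 26), (6, -7)) = 33.3766
d((11, 26), (-25, 0)) = 44.4072
d((-9, 7), (11, -4)) = 22.8254
d((-9, 7), (23, -30)) = 48.9183
d((-9, 7), (23, -22)) = 43.1856
d((-9, 7), (12, -24)) = 37.4433
d((-9, 7), (6, -7)) = 20.5183
d((-9, 7), (-25, 0)) = 17.4642
d((11, -4), (23, -30)) = 28.6356
d((11, -4), (23, -22)) = 21.6333
d((11, -4), (12, -24)) = 20.025
d((11, -4), (6, -7)) = 5.831 <-- minimum
d((11, -4), (-25, 0)) = 36.2215
d((23, -30), (23, -22)) = 8.0
d((23, -30), (12, -24)) = 12.53
d((23, -30), (6, -7)) = 28.6007
d((23, -30), (-25, 0)) = 56.6039
d((23, -22), (12, -24)) = 11.1803
d((23, -22), (6, -7)) = 22.6716
d((23, -22), (-25, 0)) = 52.8015
d((12, -24), (6, -7)) = 18.0278
d((12, -24), (-25, 0)) = 44.1022
d((6, -7), (-25, 0)) = 31.7805

Closest pair: (11, -4) and (6, -7) with distance 5.831

The closest pair is (11, -4) and (6, -7) with Euclidean distance 5.831. For 8 points, brute-force pairwise comparison is shown above. For large n, the divide-and-conquer algorithm (sort by x, recurse on halves, check the dividing strip) achieves O(n log n).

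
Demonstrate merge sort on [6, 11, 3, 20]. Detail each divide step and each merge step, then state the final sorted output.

Merge sort trace:

Split: [6, 11, 3, 20] -> [6, 11] and [3, 20]
  Split: [6, 11] -> [6] and [11]
  Merge: [6] + [11] -> [6, 11]
  Split: [3, 20] -> [3] and [20]
  Merge: [3] + [20] -> [3, 20]
Merge: [6, 11] + [3, 20] -> [3, 6, 11, 20]

Final sorted array: [3, 6, 11, 20]

The merge sort proceeds by recursively splitting the array and merging sorted halves.
After all merges, the sorted array is [3, 6, 11, 20].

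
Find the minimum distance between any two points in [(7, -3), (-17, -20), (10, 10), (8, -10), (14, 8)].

Computing all pairwise distances among 5 points:

d((7, -3), (-17, -20)) = 29.4109
d((7, -3), (10, 10)) = 13.3417
d((7, -3), (8, -10)) = 7.0711
d((7, -3), (14, 8)) = 13.0384
d((-17, -20), (10, 10)) = 40.3609
d((-17, -20), (8, -10)) = 26.9258
d((-17, -20), (14, 8)) = 41.7732
d((10, 10), (8, -10)) = 20.0998
d((10, 10), (14, 8)) = 4.4721 <-- minimum
d((8, -10), (14, 8)) = 18.9737

Closest pair: (10, 10) and (14, 8) with distance 4.4721

The closest pair is (10, 10) and (14, 8) with Euclidean distance 4.4721. For 5 points, brute-force pairwise comparison is shown above. For large n, the divide-and-conquer algorithm (sort by x, recurse on halves, check the dividing strip) achieves O(n log n).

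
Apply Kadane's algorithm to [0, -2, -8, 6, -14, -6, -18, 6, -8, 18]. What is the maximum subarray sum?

Using Kadane's algorithm on [0, -2, -8, 6, -14, -6, -18, 6, -8, 18]:

Scanning through the array:
Position 1 (value -2): max_ending_here = -2, max_so_far = 0
Position 2 (value -8): max_ending_here = -8, max_so_far = 0
Position 3 (value 6): max_ending_here = 6, max_so_far = 6
Position 4 (value -14): max_ending_here = -8, max_so_far = 6
Position 5 (value -6): max_ending_here = -6, max_so_far = 6
Position 6 (value -18): max_ending_here = -18, max_so_far = 6
Position 7 (value 6): max_ending_here = 6, max_so_far = 6
Position 8 (value -8): max_ending_here = -2, max_so_far = 6
Position 9 (value 18): max_ending_here = 18, max_so_far = 18

Maximum subarray: [18]
Maximum sum: 18

The maximum subarray is [18] with sum 18. This subarray runs from index 9 to index 9.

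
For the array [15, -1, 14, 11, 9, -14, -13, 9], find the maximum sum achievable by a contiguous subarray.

Using Kadane's algorithm on [15, -1, 14, 11, 9, -14, -13, 9]:

Scanning through the array:
Position 1 (value -1): max_ending_here = 14, max_so_far = 15
Position 2 (value 14): max_ending_here = 28, max_so_far = 28
Position 3 (value 11): max_ending_here = 39, max_so_far = 39
Position 4 (value 9): max_ending_here = 48, max_so_far = 48
Position 5 (value -14): max_ending_here = 34, max_so_far = 48
Position 6 (value -13): max_ending_here = 21, max_so_far = 48
Position 7 (value 9): max_ending_here = 30, max_so_far = 48

Maximum subarray: [15, -1, 14, 11, 9]
Maximum sum: 48

The maximum subarray is [15, -1, 14, 11, 9] with sum 48. This subarray runs from index 0 to index 4.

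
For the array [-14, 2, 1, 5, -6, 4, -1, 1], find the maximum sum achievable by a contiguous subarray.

Using Kadane's algorithm on [-14, 2, 1, 5, -6, 4, -1, 1]:

Scanning through the array:
Position 1 (value 2): max_ending_here = 2, max_so_far = 2
Position 2 (value 1): max_ending_here = 3, max_so_far = 3
Position 3 (value 5): max_ending_here = 8, max_so_far = 8
Position 4 (value -6): max_ending_here = 2, max_so_far = 8
Position 5 (value 4): max_ending_here = 6, max_so_far = 8
Position 6 (value -1): max_ending_here = 5, max_so_far = 8
Position 7 (value 1): max_ending_here = 6, max_so_far = 8

Maximum subarray: [2, 1, 5]
Maximum sum: 8

The maximum subarray is [2, 1, 5] with sum 8. This subarray runs from index 1 to index 3.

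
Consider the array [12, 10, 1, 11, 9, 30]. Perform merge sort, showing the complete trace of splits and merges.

Merge sort trace:

Split: [12, 10, 1, 11, 9, 30] -> [12, 10, 1] and [11, 9, 30]
  Split: [12, 10, 1] -> [12] and [10, 1]
    Split: [10, 1] -> [10] and [1]
    Merge: [10] + [1] -> [1, 10]
  Merge: [12] + [1, 10] -> [1, 10, 12]
  Split: [11, 9, 30] -> [11] and [9, 30]
    Split: [9, 30] -> [9] and [30]
    Merge: [9] + [30] -> [9, 30]
  Merge: [11] + [9, 30] -> [9, 11, 30]
Merge: [1, 10, 12] + [9, 11, 30] -> [1, 9, 10, 11, 12, 30]

Final sorted array: [1, 9, 10, 11, 12, 30]

The merge sort proceeds by recursively splitting the array and merging sorted halves.
After all merges, the sorted array is [1, 9, 10, 11, 12, 30].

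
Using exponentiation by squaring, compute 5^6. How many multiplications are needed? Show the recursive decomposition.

Computing 5^6 by squaring (build up from 5^1; each line after the first costs one multiplication):

5^1 = 5
5^2 = (5^1)^2 = 5^2 = 25
5^3 = 5 * 5^2 = 5 * 25 = 125
5^6 = (5^3)^2 = 125^2 = 15625

Result: 15625
Multiplications needed: 3 (3 lines after 5^1)

5^6 = 15625. Using exponentiation by squaring, this requires 3 multiplications. The key idea: if the exponent is even, square the half-power; if odd, multiply by the base once.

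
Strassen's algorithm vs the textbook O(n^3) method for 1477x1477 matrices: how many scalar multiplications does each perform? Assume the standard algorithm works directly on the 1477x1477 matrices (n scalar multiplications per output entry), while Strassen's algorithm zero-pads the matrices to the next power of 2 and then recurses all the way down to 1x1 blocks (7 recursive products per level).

Matrix multiplication for 1477x1477 matrices:

Strassen's algorithm requires power-of-2 dimensions. Pad 1477x1477 to 2048x2048 (next power of 2).

Standard algorithm: 1477^3 = 3222118333 multiplications
Strassen's algorithm: 7^(log2(2048)) = 7^11 = 1977326743 multiplications
Savings: 3222118333 - 1977326743 = 1244791590 multiplications

Standard: 3222118333 multiplications (1477^3). Strassen: 1977326743 multiplications (7^11, after padding to 2048x2048). Strassen reduces 8 recursive multiplications to 7 at each level.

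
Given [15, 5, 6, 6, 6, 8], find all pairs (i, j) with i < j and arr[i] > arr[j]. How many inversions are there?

Finding inversions in [15, 5, 6, 6, 6, 8]:

(0, 1): arr[0]=15 > arr[1]=5
(0, 2): arr[0]=15 > arr[2]=6
(0, 3): arr[0]=15 > arr[3]=6
(0, 4): arr[0]=15 > arr[4]=6
(0, 5): arr[0]=15 > arr[5]=8

Total inversions: 5

The array has 5 inversion(s): (0,1), (0,2), (0,3), (0,4), (0,5). Each pair (i,j) satisfies i < j and arr[i] > arr[j].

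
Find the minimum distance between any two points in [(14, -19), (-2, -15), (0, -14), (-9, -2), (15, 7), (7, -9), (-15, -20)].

Computing all pairwise distances among 7 points:

d((14, -19), (-2, -15)) = 16.4924
d((14, -19), (0, -14)) = 14.8661
d((14, -19), (-9, -2)) = 28.6007
d((14, -19), (15, 7)) = 26.0192
d((14, -19), (7, -9)) = 12.2066
d((14, -19), (-15, -20)) = 29.0172
d((-2, -15), (0, -14)) = 2.2361 <-- minimum
d((-2, -15), (-9, -2)) = 14.7648
d((-2, -15), (15, 7)) = 27.8029
d((-2, -15), (7, -9)) = 10.8167
d((-2, -15), (-15, -20)) = 13.9284
d((0, -14), (-9, -2)) = 15.0
d((0, -14), (15, 7)) = 25.807
d((0, -14), (7, -9)) = 8.6023
d((0, -14), (-15, -20)) = 16.1555
d((-9, -2), (15, 7)) = 25.632
d((-9, -2), (7, -9)) = 17.4642
d((-9, -2), (-15, -20)) = 18.9737
d((15, 7), (7, -9)) = 17.8885
d((15, 7), (-15, -20)) = 40.3609
d((7, -9), (-15, -20)) = 24.5967

Closest pair: (-2, -15) and (0, -14) with distance 2.2361

The closest pair is (-2, -15) and (0, -14) with Euclidean distance 2.2361. For 7 points, brute-force pairwise comparison is shown above. For large n, the divide-and-conquer algorithm (sort by x, recurse on halves, check the dividing strip) achieves O(n log n).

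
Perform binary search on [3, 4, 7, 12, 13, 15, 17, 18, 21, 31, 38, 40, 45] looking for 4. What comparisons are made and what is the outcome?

Binary search for 4 in [3, 4, 7, 12, 13, 15, 17, 18, 21, 31, 38, 40, 45]:

lo=0, hi=12, mid=6, arr[mid]=17 -> 17 > 4, search left half
lo=0, hi=5, mid=2, arr[mid]=7 -> 7 > 4, search left half
lo=0, hi=1, mid=0, arr[mid]=3 -> 3 < 4, search right half
lo=1, hi=1, mid=1, arr[mid]=4 -> Found target at index 1!

Binary search finds 4 at index 1 after 4 comparisons. The search repeatedly halves the search space by comparing with the middle element.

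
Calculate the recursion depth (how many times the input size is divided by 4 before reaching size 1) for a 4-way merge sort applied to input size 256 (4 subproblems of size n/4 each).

For divide and conquer with division factor 4:

Problem sizes at each level:
Level 0: 256
Level 1: 64
Level 2: 16
Level 3: 4
Level 4: 1

The root is level 0 and the size-1 base case is level 4 (the tree spans levels 0 through 4, i.e. 5 levels counting the root), so the depth is the number of divisions: log_4(256) = 4

The recursion tree depth is log_4(256) = 4. At each level, the problem size is divided by 4, so it takes 4 divisions to reduce to a base case of size 1. The algorithm makes 4 recursive calls at each level.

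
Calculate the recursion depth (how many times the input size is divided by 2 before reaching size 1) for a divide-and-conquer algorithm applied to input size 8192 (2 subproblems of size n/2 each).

For divide and conquer with division factor 2:

Problem sizes at each level:
Level 0: 8192
Level 1: 4096
Level 2: 2048
Level 3: 1024
Level 4: 512
Level 5: 256
Level 6: 128
Level 7: 64
Level 8: 32
Level 9: 16
Level 10: 8
Level 11: 4
Level 12: 2
Level 13: 1

The root is level 0 and the size-1 base case is level 13 (the tree spans levels 0 through 13, i.e. 14 levels counting the root), so the depth is the number of divisions: log_2(8192) = 13

The recursion tree depth is log_2(8192) = 13. At each level, the problem size is divided by 2, so it takes 13 divisions to reduce to a base case of size 1. The algorithm makes 2 recursive calls at each level.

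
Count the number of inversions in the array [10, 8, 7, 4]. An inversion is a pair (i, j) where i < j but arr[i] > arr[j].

Finding inversions in [10, 8, 7, 4]:

(0, 1): arr[0]=10 > arr[1]=8
(0, 2): arr[0]=10 > arr[2]=7
(0, 3): arr[0]=10 > arr[3]=4
(1, 2): arr[1]=8 > arr[2]=7
(1, 3): arr[1]=8 > arr[3]=4
(2, 3): arr[2]=7 > arr[3]=4

Total inversions: 6

The array has 6 inversion(s): (0,1), (0,2), (0,3), (1,2), (1,3), (2,3). Each pair (i,j) satisfies i < j and arr[i] > arr[j].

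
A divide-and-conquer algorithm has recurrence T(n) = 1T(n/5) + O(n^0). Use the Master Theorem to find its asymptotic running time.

Master Theorem for T(n) = 1T(n/5) + O(n^0):

a = 1, b = 5, c = 0
log_b(a) = log_5(1) = 0.0000

Case 2: c = 0 = log_5(1) = 0.0000
T(n) = O(n^0 log n) = O(log n)

For T(n) = 1T(n/5) + O(n^0): log_5(1) = 0.0000. This is Case 2 of the Master Theorem (c = log_b(a), equal work at all levels), giving O(log n).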